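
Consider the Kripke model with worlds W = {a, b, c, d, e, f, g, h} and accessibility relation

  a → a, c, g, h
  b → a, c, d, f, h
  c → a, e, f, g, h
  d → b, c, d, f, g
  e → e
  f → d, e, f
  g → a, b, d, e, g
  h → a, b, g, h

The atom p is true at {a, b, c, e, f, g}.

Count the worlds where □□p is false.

7

a: successors {a, c, g, h}; □p there: a:F, c:F, g:F, h:F. ✗
b: successors {a, c, d, f, h}; □p there: a:F, c:F, d:F, f:F, h:F. ✗
c: successors {a, e, f, g, h}; □p there: a:F, e:T, f:F, g:F, h:F. ✗
d: successors {b, c, d, f, g}; □p there: b:F, c:F, d:F, f:F, g:F. ✗
e: successors {e}; □p there: e:T. ✓
f: successors {d, e, f}; □p there: d:F, e:T, f:F. ✗
g: successors {a, b, d, e, g}; □p there: a:F, b:F, d:F, e:T, g:F. ✗
h: successors {a, b, g, h}; □p there: a:F, b:F, g:F, h:F. ✗
Satisfying worlds: {e}.
So □□p fails at the other 7 worlds.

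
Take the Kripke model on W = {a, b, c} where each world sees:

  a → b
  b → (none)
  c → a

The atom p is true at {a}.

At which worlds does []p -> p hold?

a: []p is F, p is T. ✓
b: []p is T, p is F. ✗
c: []p is T, p is F. ✗

{a}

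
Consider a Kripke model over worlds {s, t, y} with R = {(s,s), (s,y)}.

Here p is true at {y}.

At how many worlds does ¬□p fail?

s: □p is F. ✓
t: □p is T. ✗
y: □p is T. ✗
Satisfying worlds: {s}.
So ¬□p fails at the other 2 worlds.

2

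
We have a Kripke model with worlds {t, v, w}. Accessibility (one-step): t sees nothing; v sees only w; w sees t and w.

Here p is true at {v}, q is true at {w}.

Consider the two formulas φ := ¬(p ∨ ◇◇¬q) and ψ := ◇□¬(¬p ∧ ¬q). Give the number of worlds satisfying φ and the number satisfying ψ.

For ¬(p ∨ ◇◇¬q):
t: p ∨ ◇◇¬q is F. ✓
v: p ∨ ◇◇¬q is T. ✗
w: p ∨ ◇◇¬q is T. ✗
— 1 world.
For ◇□¬(¬p ∧ ¬q):
t: no successors, so ◇□¬(¬p ∧ ¬q) fails. ✗
v: successors {w}; □¬(¬p ∧ ¬q) there: w:F. ✗
w: successors {t, w}; □¬(¬p ∧ ¬q) there: t:T, w:F. ✓
— 1 world.

1 and 1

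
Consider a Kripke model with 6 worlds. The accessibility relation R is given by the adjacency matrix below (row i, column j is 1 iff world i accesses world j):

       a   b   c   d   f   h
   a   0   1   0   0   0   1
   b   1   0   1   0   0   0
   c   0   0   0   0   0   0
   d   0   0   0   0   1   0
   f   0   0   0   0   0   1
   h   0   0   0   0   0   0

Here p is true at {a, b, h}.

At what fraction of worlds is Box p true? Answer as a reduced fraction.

a: successors {b, h}; p there: b:T, h:T. ✓
b: successors {a, c}; p there: a:T, c:F. ✗
c: no successors, so Box p holds vacuously. ✓
d: successors {f}; p there: f:F. ✗
f: successors {h}; p there: h:T. ✓
h: no successors, so Box p holds vacuously. ✓
That's 4 of 6 worlds, so 4/6 = 2/3.

2/3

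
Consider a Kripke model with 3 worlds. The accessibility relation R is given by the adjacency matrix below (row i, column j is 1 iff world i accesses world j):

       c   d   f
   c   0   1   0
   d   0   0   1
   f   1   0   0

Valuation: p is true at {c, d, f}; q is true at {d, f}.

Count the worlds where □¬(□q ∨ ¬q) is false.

2

c: successors {d}; ¬(□q ∨ ¬q) there: d:F. ✗
d: successors {f}; ¬(□q ∨ ¬q) there: f:T. ✓
f: successors {c}; ¬(□q ∨ ¬q) there: c:F. ✗
Satisfying worlds: {d}.
So □¬(□q ∨ ¬q) fails at the other 2 worlds.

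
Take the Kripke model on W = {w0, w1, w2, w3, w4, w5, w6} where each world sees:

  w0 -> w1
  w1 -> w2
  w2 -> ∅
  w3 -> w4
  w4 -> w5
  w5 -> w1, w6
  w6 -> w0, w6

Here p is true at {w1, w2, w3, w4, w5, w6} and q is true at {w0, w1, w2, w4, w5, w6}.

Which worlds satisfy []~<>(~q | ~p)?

{w0, w1, w2, w3, w4}

w0: successors {w1}; ~<>(~q | ~p) there: w1:T. ✓
w1: successors {w2}; ~<>(~q | ~p) there: w2:T. ✓
w2: no successors, so []~<>(~q | ~p) holds vacuously. ✓
w3: successors {w4}; ~<>(~q | ~p) there: w4:T. ✓
w4: successors {w5}; ~<>(~q | ~p) there: w5:T. ✓
w5: successors {w1, w6}; ~<>(~q | ~p) there: w1:T, w6:F. ✗
w6: successors {w0, w6}; ~<>(~q | ~p) there: w0:T, w6:F. ✗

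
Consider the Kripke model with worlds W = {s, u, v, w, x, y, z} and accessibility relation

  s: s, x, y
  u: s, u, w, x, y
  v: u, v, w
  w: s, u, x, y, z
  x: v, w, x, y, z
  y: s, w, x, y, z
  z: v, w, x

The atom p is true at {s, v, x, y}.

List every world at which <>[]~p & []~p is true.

∅

s: <>[]~p is F, []~p is F. ✗
u: <>[]~p is F, []~p is F. ✗
v: <>[]~p is F, []~p is F. ✗
w: <>[]~p is F, []~p is F. ✗
x: <>[]~p is F, []~p is F. ✗
y: <>[]~p is F, []~p is F. ✗
z: <>[]~p is F, []~p is F. ✗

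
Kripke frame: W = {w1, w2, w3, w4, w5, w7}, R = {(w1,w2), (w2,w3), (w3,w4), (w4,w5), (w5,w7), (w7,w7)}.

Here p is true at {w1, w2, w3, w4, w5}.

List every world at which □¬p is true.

{w5, w7}

w1: successors {w2}; ¬p there: w2:F. ✗
w2: successors {w3}; ¬p there: w3:F. ✗
w3: successors {w4}; ¬p there: w4:F. ✗
w4: successors {w5}; ¬p there: w5:F. ✗
w5: successors {w7}; ¬p there: w7:T. ✓
w7: successors {w7}; ¬p there: w7:T. ✓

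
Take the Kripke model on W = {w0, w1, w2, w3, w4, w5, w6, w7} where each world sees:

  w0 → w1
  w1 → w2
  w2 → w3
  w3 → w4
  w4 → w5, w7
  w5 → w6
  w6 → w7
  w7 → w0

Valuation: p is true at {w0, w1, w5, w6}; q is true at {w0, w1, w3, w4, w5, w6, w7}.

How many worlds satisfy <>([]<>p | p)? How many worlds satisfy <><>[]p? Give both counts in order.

For <>([]<>p | p):
w0: successors {w1}; []<>p | p there: w1:T. ✓
w1: successors {w2}; []<>p | p there: w2:F. ✗
w2: successors {w3}; []<>p | p there: w3:T. ✓
w3: successors {w4}; []<>p | p there: w4:T. ✓
w4: successors {w5, w7}; []<>p | p there: w5:T, w7:T. ✓
w5: successors {w6}; []<>p | p there: w6:T. ✓
w6: successors {w7}; []<>p | p there: w7:T. ✓
w7: successors {w0}; []<>p | p there: w0:T. ✓
— 7 worlds.
For <><>[]p:
w0: successors {w1}; <>[]p there: w1:F. ✗
w1: successors {w2}; <>[]p there: w2:F. ✗
w2: successors {w3}; <>[]p there: w3:F. ✗
w3: successors {w4}; <>[]p there: w4:T. ✓
w4: successors {w5, w7}; <>[]p there: w5:F, w7:T. ✓
w5: successors {w6}; <>[]p there: w6:T. ✓
w6: successors {w7}; <>[]p there: w7:T. ✓
w7: successors {w0}; <>[]p there: w0:F. ✗
— 4 worlds.

7 and 4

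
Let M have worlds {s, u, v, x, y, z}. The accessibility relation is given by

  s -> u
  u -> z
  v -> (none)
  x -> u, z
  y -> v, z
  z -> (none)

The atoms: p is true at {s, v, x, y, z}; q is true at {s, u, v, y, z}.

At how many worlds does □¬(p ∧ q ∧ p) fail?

s: successors {u}; ¬(p ∧ q ∧ p) there: u:T. ✓
u: successors {z}; ¬(p ∧ q ∧ p) there: z:F. ✗
v: no successors, so □¬(p ∧ q ∧ p) holds vacuously. ✓
x: successors {u, z}; ¬(p ∧ q ∧ p) there: u:T, z:F. ✗
y: successors {v, z}; ¬(p ∧ q ∧ p) there: v:F, z:F. ✗
z: no successors, so □¬(p ∧ q ∧ p) holds vacuously. ✓
Satisfying worlds: {s, v, z}.
So □¬(p ∧ q ∧ p) fails at the other 3 worlds.

3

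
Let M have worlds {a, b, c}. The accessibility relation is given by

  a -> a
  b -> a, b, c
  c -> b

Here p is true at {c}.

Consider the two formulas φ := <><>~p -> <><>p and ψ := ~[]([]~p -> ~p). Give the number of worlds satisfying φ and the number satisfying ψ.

For <><>~p -> <><>p:
a: <><>~p is T, <><>p is F. ✗
b: <><>~p is T, <><>p is T. ✓
c: <><>~p is T, <><>p is T. ✓
— 2 worlds.
For ~[]([]~p -> ~p):
a: []([]~p -> ~p) is T. ✗
b: []([]~p -> ~p) is F. ✓
c: []([]~p -> ~p) is T. ✗
— 1 world.

2 and 1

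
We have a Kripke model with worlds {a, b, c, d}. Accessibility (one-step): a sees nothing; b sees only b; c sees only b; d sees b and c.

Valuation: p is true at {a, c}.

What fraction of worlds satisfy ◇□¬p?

3/4

a: no successors, so ◇□¬p fails. ✗
b: successors {b}; □¬p there: b:T. ✓
c: successors {b}; □¬p there: b:T. ✓
d: successors {b, c}; □¬p there: b:T, c:T. ✓
That's 3 of 4 worlds, so 3/4.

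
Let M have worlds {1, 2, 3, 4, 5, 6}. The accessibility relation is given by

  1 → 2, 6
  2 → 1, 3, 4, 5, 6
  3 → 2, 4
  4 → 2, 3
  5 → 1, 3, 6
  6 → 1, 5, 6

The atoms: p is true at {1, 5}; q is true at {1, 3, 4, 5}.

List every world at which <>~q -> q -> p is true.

{1, 2, 5, 6}

1: <>~q is T, q -> p is T. ✓
2: <>~q is T, q -> p is T. ✓
3: <>~q is T, q -> p is F. ✗
4: <>~q is T, q -> p is F. ✗
5: <>~q is T, q -> p is T. ✓
6: <>~q is T, q -> p is T. ✓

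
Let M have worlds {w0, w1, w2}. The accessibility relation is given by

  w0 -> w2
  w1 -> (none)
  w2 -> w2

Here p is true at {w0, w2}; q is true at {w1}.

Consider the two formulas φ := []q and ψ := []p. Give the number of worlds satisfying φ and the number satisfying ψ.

1 and 3

For []q:
w0: successors {w2}; q there: w2:F. ✗
w1: no successors, so []q holds vacuously. ✓
w2: successors {w2}; q there: w2:F. ✗
— 1 world.
For []p:
w0: successors {w2}; p there: w2:T. ✓
w1: no successors, so []p holds vacuously. ✓
w2: successors {w2}; p there: w2:T. ✓
— 3 worlds.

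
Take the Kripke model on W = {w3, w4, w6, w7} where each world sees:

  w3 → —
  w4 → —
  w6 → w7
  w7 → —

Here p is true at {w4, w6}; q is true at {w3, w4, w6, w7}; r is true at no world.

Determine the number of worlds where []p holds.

w3: no successors, so []p holds vacuously. ✓
w4: no successors, so []p holds vacuously. ✓
w6: successors {w7}; p there: w7:F. ✗
w7: no successors, so []p holds vacuously. ✓
Satisfying worlds: {w3, w4, w7}.

3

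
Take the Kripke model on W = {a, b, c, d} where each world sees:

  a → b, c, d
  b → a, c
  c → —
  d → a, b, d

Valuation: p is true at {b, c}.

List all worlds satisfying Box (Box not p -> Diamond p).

{c, d}

a: successors {b, c, d}; Box not p -> Diamond p there: b:T, c:F, d:T. ✗
b: successors {a, c}; Box not p -> Diamond p there: a:T, c:F. ✗
c: no successors, so Box (Box not p -> Diamond p) holds vacuously. ✓
d: successors {a, b, d}; Box not p -> Diamond p there: a:T, b:T, d:T. ✓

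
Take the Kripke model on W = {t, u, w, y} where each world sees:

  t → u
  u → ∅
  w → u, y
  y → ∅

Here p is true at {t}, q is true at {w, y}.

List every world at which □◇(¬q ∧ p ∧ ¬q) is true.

t: successors {u}; ◇(¬q ∧ p ∧ ¬q) there: u:F. ✗
u: no successors, so □◇(¬q ∧ p ∧ ¬q) holds vacuously. ✓
w: successors {u, y}; ◇(¬q ∧ p ∧ ¬q) there: u:F, y:F. ✗
y: no successors, so □◇(¬q ∧ p ∧ ¬q) holds vacuously. ✓

{u, y}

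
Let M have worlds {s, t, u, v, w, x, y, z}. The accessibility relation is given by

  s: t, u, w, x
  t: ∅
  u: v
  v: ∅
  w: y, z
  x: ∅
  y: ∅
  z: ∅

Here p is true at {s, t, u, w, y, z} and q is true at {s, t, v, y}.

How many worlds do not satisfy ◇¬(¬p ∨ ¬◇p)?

7

s: successors {t, u, w, x}; ¬(¬p ∨ ¬◇p) there: t:F, u:F, w:T, x:F. ✓
t: no successors, so ◇¬(¬p ∨ ¬◇p) fails. ✗
u: successors {v}; ¬(¬p ∨ ¬◇p) there: v:F. ✗
v: no successors, so ◇¬(¬p ∨ ¬◇p) fails. ✗
w: successors {y, z}; ¬(¬p ∨ ¬◇p) there: y:F, z:F. ✗
x: no successors, so ◇¬(¬p ∨ ¬◇p) fails. ✗
y: no successors, so ◇¬(¬p ∨ ¬◇p) fails. ✗
z: no successors, so ◇¬(¬p ∨ ¬◇p) fails. ✗
Satisfying worlds: {s}.
So ◇¬(¬p ∨ ¬◇p) fails at the other 7 worlds.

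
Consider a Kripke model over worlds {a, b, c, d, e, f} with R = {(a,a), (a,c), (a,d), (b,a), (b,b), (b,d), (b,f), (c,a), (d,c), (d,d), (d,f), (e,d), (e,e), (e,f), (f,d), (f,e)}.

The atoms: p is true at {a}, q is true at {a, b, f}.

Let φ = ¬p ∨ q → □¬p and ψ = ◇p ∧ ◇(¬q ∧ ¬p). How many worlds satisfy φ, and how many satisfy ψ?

For ¬p ∨ q → □¬p:
a: ¬p ∨ q is T, □¬p is F. ✗
b: ¬p ∨ q is T, □¬p is F. ✗
c: ¬p ∨ q is T, □¬p is F. ✗
d: ¬p ∨ q is T, □¬p is T. ✓
e: ¬p ∨ q is T, □¬p is T. ✓
f: ¬p ∨ q is T, □¬p is T. ✓
— 3 worlds.
For ◇p ∧ ◇(¬q ∧ ¬p):
a: ◇p is T, ◇(¬q ∧ ¬p) is T. ✓
b: ◇p is T, ◇(¬q ∧ ¬p) is T. ✓
c: ◇p is T, ◇(¬q ∧ ¬p) is F. ✗
d: ◇p is F, ◇(¬q ∧ ¬p) is T. ✗
e: ◇p is F, ◇(¬q ∧ ¬p) is T. ✗
f: ◇p is F, ◇(¬q ∧ ¬p) is T. ✗
— 2 worlds.

3 and 2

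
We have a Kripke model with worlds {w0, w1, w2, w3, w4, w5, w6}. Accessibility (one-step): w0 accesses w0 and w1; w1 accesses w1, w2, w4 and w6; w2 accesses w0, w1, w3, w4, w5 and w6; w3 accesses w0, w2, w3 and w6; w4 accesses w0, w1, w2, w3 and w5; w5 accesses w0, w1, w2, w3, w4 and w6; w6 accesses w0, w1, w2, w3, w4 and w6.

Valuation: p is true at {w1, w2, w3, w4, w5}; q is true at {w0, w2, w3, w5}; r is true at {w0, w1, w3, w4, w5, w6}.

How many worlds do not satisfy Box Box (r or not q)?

w0: successors {w0, w1}; Box (r or not q) there: w0:T, w1:F. ✗
w1: successors {w1, w2, w4, w6}; Box (r or not q) there: w1:F, w2:T, w4:F, w6:F. ✗
w2: successors {w0, w1, w3, w4, w5, w6}; Box (r or not q) there: w0:T, w1:F, w3:F, w4:F, w5:F, w6:F. ✗
w3: successors {w0, w2, w3, w6}; Box (r or not q) there: w0:T, w2:T, w3:F, w6:F. ✗
w4: successors {w0, w1, w2, w3, w5}; Box (r or not q) there: w0:T, w1:F, w2:T, w3:F, w5:F. ✗
w5: successors {w0, w1, w2, w3, w4, w6}; Box (r or not q) there: w0:T, w1:F, w2:T, w3:F, w4:F, w6:F. ✗
w6: successors {w0, w1, w2, w3, w4, w6}; Box (r or not q) there: w0:T, w1:F, w2:T, w3:F, w4:F, w6:F. ✗
Satisfying worlds: ∅.
So Box Box (r or not q) fails at the other 7 worlds.

7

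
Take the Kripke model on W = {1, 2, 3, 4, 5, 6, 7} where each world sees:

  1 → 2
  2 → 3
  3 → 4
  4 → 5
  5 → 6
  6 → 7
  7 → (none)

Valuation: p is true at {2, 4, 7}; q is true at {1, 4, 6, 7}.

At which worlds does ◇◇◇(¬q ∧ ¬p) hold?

{2}

1: successors {2}; ◇◇(¬q ∧ ¬p) there: 2:F. ✗
2: successors {3}; ◇◇(¬q ∧ ¬p) there: 3:T. ✓
3: successors {4}; ◇◇(¬q ∧ ¬p) there: 4:F. ✗
4: successors {5}; ◇◇(¬q ∧ ¬p) there: 5:F. ✗
5: successors {6}; ◇◇(¬q ∧ ¬p) there: 6:F. ✗
6: successors {7}; ◇◇(¬q ∧ ¬p) there: 7:F. ✗
7: no successors, so ◇◇◇(¬q ∧ ¬p) fails. ✗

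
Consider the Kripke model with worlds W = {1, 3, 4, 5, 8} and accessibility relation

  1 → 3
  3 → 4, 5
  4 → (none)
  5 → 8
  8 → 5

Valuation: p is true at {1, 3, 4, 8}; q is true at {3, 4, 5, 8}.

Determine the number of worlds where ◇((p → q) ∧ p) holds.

3

1: successors {3}; (p → q) ∧ p there: 3:T. ✓
3: successors {4, 5}; (p → q) ∧ p there: 4:T, 5:F. ✓
4: no successors, so ◇((p → q) ∧ p) fails. ✗
5: successors {8}; (p → q) ∧ p there: 8:T. ✓
8: successors {5}; (p → q) ∧ p there: 5:F. ✗
Satisfying worlds: {1, 3, 5}.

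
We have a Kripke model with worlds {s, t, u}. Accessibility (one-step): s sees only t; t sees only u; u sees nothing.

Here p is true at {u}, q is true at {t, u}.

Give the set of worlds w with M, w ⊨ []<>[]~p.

{s, u}

s: successors {t}; <>[]~p there: t:T. ✓
t: successors {u}; <>[]~p there: u:F. ✗
u: no successors, so []<>[]~p holds vacuously. ✓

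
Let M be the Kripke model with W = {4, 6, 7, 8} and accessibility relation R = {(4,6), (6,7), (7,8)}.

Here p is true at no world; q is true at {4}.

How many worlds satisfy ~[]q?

3

4: []q is F. ✓
6: []q is F. ✓
7: []q is F. ✓
8: []q is T. ✗
Satisfying worlds: {4, 6, 7}.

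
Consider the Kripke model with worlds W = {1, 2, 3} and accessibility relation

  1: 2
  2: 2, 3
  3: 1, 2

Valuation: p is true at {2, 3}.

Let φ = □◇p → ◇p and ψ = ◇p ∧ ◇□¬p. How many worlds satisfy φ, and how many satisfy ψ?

For □◇p → ◇p:
1: □◇p is T, ◇p is T. ✓
2: □◇p is T, ◇p is T. ✓
3: □◇p is T, ◇p is T. ✓
— 3 worlds.
For ◇p ∧ ◇□¬p:
1: ◇p is T, ◇□¬p is F. ✗
2: ◇p is T, ◇□¬p is F. ✗
3: ◇p is T, ◇□¬p is F. ✗
— 0 worlds.

3 and 0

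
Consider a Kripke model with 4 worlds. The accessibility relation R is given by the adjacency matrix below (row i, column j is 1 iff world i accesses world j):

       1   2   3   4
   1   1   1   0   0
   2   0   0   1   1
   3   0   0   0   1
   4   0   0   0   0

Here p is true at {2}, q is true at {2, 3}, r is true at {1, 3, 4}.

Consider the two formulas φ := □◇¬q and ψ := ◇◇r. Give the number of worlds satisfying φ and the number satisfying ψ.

2 and 2

For □◇¬q:
1: successors {1, 2}; ◇¬q there: 1:T, 2:T. ✓
2: successors {3, 4}; ◇¬q there: 3:T, 4:F. ✗
3: successors {4}; ◇¬q there: 4:F. ✗
4: no successors, so □◇¬q holds vacuously. ✓
— 2 worlds.
For ◇◇r:
1: successors {1, 2}; ◇r there: 1:T, 2:T. ✓
2: successors {3, 4}; ◇r there: 3:T, 4:F. ✓
3: successors {4}; ◇r there: 4:F. ✗
4: no successors, so ◇◇r fails. ✗
— 2 worlds.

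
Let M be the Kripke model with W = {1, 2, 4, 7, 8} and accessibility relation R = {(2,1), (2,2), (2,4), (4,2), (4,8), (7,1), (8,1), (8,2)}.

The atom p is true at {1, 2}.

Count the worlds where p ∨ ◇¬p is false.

2

1: p is T, ◇¬p is F. ✓
2: p is T, ◇¬p is T. ✓
4: p is F, ◇¬p is T. ✓
7: p is F, ◇¬p is F. ✗
8: p is F, ◇¬p is F. ✗
Satisfying worlds: {1, 2, 4}.
So p ∨ ◇¬p fails at the other 2 worlds.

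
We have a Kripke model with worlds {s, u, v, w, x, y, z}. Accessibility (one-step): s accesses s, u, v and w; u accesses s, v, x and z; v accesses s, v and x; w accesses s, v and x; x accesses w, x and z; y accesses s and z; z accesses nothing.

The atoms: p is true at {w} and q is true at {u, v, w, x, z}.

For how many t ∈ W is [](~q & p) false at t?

6

s: successors {s, u, v, w}; ~q & p there: s:F, u:F, v:F, w:F. ✗
u: successors {s, v, x, z}; ~q & p there: s:F, v:F, x:F, z:F. ✗
v: successors {s, v, x}; ~q & p there: s:F, v:F, x:F. ✗
w: successors {s, v, x}; ~q & p there: s:F, v:F, x:F. ✗
x: successors {w, x, z}; ~q & p there: w:F, x:F, z:F. ✗
y: successors {s, z}; ~q & p there: s:F, z:F. ✗
z: no successors, so [](~q & p) holds vacuously. ✓
Satisfying worlds: {z}.
So [](~q & p) fails at the other 6 worlds.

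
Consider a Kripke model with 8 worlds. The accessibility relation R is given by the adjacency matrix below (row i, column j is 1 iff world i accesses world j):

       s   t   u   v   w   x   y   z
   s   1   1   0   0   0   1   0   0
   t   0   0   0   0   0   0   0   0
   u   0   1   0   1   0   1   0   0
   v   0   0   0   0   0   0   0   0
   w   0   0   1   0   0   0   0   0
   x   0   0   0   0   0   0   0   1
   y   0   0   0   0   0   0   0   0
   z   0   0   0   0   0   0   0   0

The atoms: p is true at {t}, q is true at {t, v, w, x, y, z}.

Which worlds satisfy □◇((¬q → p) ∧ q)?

{t, v, w, y, z}

s: successors {s, t, x}; ◇((¬q → p) ∧ q) there: s:T, t:F, x:T. ✗
t: no successors, so □◇((¬q → p) ∧ q) holds vacuously. ✓
u: successors {t, v, x}; ◇((¬q → p) ∧ q) there: t:F, v:F, x:T. ✗
v: no successors, so □◇((¬q → p) ∧ q) holds vacuously. ✓
w: successors {u}; ◇((¬q → p) ∧ q) there: u:T. ✓
x: successors {z}; ◇((¬q → p) ∧ q) there: z:F. ✗
y: no successors, so □◇((¬q → p) ∧ q) holds vacuously. ✓
z: no successors, so □◇((¬q → p) ∧ q) holds vacuously. ✓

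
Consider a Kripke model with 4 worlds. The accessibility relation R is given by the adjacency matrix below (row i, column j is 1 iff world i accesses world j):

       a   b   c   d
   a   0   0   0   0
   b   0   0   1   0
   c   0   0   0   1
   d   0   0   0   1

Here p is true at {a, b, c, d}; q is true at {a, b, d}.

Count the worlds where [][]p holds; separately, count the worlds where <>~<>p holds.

4 and 0

For [][]p:
a: no successors, so [][]p holds vacuously. ✓
b: successors {c}; []p there: c:T. ✓
c: successors {d}; []p there: d:T. ✓
d: successors {d}; []p there: d:T. ✓
— 4 worlds.
For <>~<>p:
a: no successors, so <>~<>p fails. ✗
b: successors {c}; ~<>p there: c:F. ✗
c: successors {d}; ~<>p there: d:F. ✗
d: successors {d}; ~<>p there: d:F. ✗
— 0 worlds.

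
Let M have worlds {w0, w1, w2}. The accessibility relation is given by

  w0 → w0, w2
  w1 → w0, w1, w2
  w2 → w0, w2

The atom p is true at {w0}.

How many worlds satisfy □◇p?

3

w0: successors {w0, w2}; ◇p there: w0:T, w2:T. ✓
w1: successors {w0, w1, w2}; ◇p there: w0:T, w1:T, w2:T. ✓
w2: successors {w0, w2}; ◇p there: w0:T, w2:T. ✓
Satisfying worlds: {w0, w1, w2}.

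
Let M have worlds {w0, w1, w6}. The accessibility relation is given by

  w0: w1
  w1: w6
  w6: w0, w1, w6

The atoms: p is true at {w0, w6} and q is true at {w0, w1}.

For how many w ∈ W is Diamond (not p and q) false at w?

w0: successors {w1}; not p and q there: w1:T. ✓
w1: successors {w6}; not p and q there: w6:F. ✗
w6: successors {w0, w1, w6}; not p and q there: w0:F, w1:T, w6:F. ✓
Satisfying worlds: {w0, w6}.
So Diamond (not p and q) fails at the other 1 world.

1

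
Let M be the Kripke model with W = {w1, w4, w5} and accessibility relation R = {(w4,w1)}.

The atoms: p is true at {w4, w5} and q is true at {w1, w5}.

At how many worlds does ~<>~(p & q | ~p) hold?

w1: <>~(p & q | ~p) is F. ✓
w4: <>~(p & q | ~p) is F. ✓
w5: <>~(p & q | ~p) is F. ✓
Satisfying worlds: {w1, w4, w5}.

3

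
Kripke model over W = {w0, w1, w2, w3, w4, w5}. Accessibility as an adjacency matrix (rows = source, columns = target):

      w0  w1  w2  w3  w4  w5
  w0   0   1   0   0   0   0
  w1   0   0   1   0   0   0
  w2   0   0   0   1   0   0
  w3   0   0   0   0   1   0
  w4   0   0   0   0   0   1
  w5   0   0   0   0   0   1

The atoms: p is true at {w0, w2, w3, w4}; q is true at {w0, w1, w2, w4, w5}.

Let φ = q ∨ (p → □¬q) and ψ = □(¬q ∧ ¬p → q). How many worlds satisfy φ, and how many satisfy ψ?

5 and 6

For q ∨ (p → □¬q):
w0: q is T, p → □¬q is F. ✓
w1: q is T, p → □¬q is T. ✓
w2: q is T, p → □¬q is T. ✓
w3: q is F, p → □¬q is F. ✗
w4: q is T, p → □¬q is F. ✓
w5: q is T, p → □¬q is T. ✓
— 5 worlds.
For □(¬q ∧ ¬p → q):
w0: successors {w1}; ¬q ∧ ¬p → q there: w1:T. ✓
w1: successors {w2}; ¬q ∧ ¬p → q there: w2:T. ✓
w2: successors {w3}; ¬q ∧ ¬p → q there: w3:T. ✓
w3: successors {w4}; ¬q ∧ ¬p → q there: w4:T. ✓
w4: successors {w5}; ¬q ∧ ¬p → q there: w5:T. ✓
w5: successors {w5}; ¬q ∧ ¬p → q there: w5:T. ✓
— 6 worlds.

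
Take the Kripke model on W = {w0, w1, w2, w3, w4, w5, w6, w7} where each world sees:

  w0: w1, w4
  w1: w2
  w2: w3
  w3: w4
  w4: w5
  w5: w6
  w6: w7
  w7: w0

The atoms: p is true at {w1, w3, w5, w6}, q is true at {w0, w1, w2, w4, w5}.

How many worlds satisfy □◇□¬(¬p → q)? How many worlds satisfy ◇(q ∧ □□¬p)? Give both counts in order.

1 and 2

For □◇□¬(¬p → q):
w0: successors {w1, w4}; ◇□¬(¬p → q) there: w1:F, w4:F. ✗
w1: successors {w2}; ◇□¬(¬p → q) there: w2:F. ✗
w2: successors {w3}; ◇□¬(¬p → q) there: w3:F. ✗
w3: successors {w4}; ◇□¬(¬p → q) there: w4:F. ✗
w4: successors {w5}; ◇□¬(¬p → q) there: w5:T. ✓
w5: successors {w6}; ◇□¬(¬p → q) there: w6:F. ✗
w6: successors {w7}; ◇□¬(¬p → q) there: w7:F. ✗
w7: successors {w0}; ◇□¬(¬p → q) there: w0:F. ✗
— 1 world.
For ◇(q ∧ □□¬p):
w0: successors {w1, w4}; q ∧ □□¬p there: w1:F, w4:F. ✗
w1: successors {w2}; q ∧ □□¬p there: w2:T. ✓
w2: successors {w3}; q ∧ □□¬p there: w3:F. ✗
w3: successors {w4}; q ∧ □□¬p there: w4:F. ✗
w4: successors {w5}; q ∧ □□¬p there: w5:T. ✓
w5: successors {w6}; q ∧ □□¬p there: w6:F. ✗
w6: successors {w7}; q ∧ □□¬p there: w7:F. ✗
w7: successors {w0}; q ∧ □□¬p there: w0:F. ✗
— 2 worlds.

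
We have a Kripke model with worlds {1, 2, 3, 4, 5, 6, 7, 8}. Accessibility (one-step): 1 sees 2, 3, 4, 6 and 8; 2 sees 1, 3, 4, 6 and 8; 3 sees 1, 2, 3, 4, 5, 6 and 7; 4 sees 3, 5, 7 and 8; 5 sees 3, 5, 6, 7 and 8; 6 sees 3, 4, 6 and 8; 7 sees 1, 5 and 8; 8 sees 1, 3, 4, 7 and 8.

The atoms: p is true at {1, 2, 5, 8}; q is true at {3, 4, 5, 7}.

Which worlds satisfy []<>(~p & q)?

1: successors {2, 3, 4, 6, 8}; <>(~p & q) there: 2:T, 3:T, 4:T, 6:T, 8:T. ✓
2: successors {1, 3, 4, 6, 8}; <>(~p & q) there: 1:T, 3:T, 4:T, 6:T, 8:T. ✓
3: successors {1, 2, 3, 4, 5, 6, 7}; <>(~p & q) there: 1:T, 2:T, 3:T, 4:T, 5:T, 6:T, 7:F. ✗
4: successors {3, 5, 7, 8}; <>(~p & q) there: 3:T, 5:T, 7:F, 8:T. ✗
5: successors {3, 5, 6, 7, 8}; <>(~p & q) there: 3:T, 5:T, 6:T, 7:F, 8:T. ✗
6: successors {3, 4, 6, 8}; <>(~p & q) there: 3:T, 4:T, 6:T, 8:T. ✓
7: successors {1, 5, 8}; <>(~p & q) there: 1:T, 5:T, 8:T. ✓
8: successors {1, 3, 4, 7, 8}; <>(~p & q) there: 1:T, 3:T, 4:T, 7:F, 8:T. ✗

{1, 2, 6, 7}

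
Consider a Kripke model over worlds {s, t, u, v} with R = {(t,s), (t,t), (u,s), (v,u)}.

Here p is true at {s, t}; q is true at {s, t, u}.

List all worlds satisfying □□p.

{s, t, u, v}

s: no successors, so □□p holds vacuously. ✓
t: successors {s, t}; □p there: s:T, t:T. ✓
u: successors {s}; □p there: s:T. ✓
v: successors {u}; □p there: u:T. ✓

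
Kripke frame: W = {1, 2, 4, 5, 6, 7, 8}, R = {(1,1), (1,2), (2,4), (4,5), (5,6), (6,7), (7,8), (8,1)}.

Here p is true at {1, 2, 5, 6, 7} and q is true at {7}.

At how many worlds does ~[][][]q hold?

1: [][][]q is F. ✓
2: [][][]q is F. ✓
4: [][][]q is T. ✗
5: [][][]q is F. ✓
6: [][][]q is F. ✓
7: [][][]q is F. ✓
8: [][][]q is F. ✓
Satisfying worlds: {1, 2, 5, 6, 7, 8}.

6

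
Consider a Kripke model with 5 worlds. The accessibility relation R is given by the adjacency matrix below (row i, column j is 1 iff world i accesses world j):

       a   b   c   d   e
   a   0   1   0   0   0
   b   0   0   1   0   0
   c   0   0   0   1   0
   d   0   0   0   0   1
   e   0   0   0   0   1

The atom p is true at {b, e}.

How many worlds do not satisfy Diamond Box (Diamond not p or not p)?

3

a: successors {b}; Box (Diamond not p or not p) there: b:T. ✓
b: successors {c}; Box (Diamond not p or not p) there: c:T. ✓
c: successors {d}; Box (Diamond not p or not p) there: d:F. ✗
d: successors {e}; Box (Diamond not p or not p) there: e:F. ✗
e: successors {e}; Box (Diamond not p or not p) there: e:F. ✗
Satisfying worlds: {a, b}.
So Diamond Box (Diamond not p or not p) fails at the other 3 worlds.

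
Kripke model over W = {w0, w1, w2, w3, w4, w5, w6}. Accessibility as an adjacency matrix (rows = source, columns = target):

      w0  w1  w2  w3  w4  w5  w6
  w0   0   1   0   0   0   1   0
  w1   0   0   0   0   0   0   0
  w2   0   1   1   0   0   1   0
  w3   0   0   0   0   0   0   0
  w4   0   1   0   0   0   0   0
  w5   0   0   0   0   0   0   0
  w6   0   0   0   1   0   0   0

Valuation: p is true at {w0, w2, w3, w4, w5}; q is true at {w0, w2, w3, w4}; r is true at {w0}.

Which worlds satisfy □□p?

{w0, w1, w3, w4, w5, w6}

w0: successors {w1, w5}; □p there: w1:T, w5:T. ✓
w1: no successors, so □□p holds vacuously. ✓
w2: successors {w1, w2, w5}; □p there: w1:T, w2:F, w5:T. ✗
w3: no successors, so □□p holds vacuously. ✓
w4: successors {w1}; □p there: w1:T. ✓
w5: no successors, so □□p holds vacuously. ✓
w6: successors {w3}; □p there: w3:T. ✓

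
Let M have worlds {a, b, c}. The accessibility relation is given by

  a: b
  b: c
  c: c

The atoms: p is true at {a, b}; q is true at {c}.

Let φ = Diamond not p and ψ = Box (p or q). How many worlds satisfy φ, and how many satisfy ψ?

2 and 3

For Diamond not p:
a: successors {b}; not p there: b:F. ✗
b: successors {c}; not p there: c:T. ✓
c: successors {c}; not p there: c:T. ✓
— 2 worlds.
For Box (p or q):
a: successors {b}; p or q there: b:T. ✓
b: successors {c}; p or q there: c:T. ✓
c: successors {c}; p or q there: c:T. ✓
— 3 worlds.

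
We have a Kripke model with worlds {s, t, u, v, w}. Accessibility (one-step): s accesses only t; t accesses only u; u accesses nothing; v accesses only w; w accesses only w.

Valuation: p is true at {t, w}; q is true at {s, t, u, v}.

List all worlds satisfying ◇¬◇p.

{s, t}

s: successors {t}; ¬◇p there: t:T. ✓
t: successors {u}; ¬◇p there: u:T. ✓
u: no successors, so ◇¬◇p fails. ✗
v: successors {w}; ¬◇p there: w:F. ✗
w: successors {w}; ¬◇p there: w:F. ✗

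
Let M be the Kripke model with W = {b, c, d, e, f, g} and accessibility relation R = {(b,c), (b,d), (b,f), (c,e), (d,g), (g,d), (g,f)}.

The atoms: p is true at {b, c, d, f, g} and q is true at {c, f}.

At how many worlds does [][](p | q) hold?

b: successors {c, d, f}; [](p | q) there: c:F, d:T, f:T. ✗
c: successors {e}; [](p | q) there: e:T. ✓
d: successors {g}; [](p | q) there: g:T. ✓
e: no successors, so [][](p | q) holds vacuously. ✓
f: no successors, so [][](p | q) holds vacuously. ✓
g: successors {d, f}; [](p | q) there: d:T, f:T. ✓
Satisfying worlds: {c, d, e, f, g}.

5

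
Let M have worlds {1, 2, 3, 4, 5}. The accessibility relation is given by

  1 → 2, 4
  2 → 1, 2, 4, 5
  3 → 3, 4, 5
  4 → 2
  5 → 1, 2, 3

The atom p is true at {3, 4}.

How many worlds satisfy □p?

0

1: successors {2, 4}; p there: 2:F, 4:T. ✗
2: successors {1, 2, 4, 5}; p there: 1:F, 2:F, 4:T, 5:F. ✗
3: successors {3, 4, 5}; p there: 3:T, 4:T, 5:F. ✗
4: successors {2}; p there: 2:F. ✗
5: successors {1, 2, 3}; p there: 1:F, 2:F, 3:T. ✗
Satisfying worlds: ∅.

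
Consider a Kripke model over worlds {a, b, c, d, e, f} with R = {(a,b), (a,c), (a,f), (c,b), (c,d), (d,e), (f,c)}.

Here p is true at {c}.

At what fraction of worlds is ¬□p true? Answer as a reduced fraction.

a: □p is F. ✓
b: □p is T. ✗
c: □p is F. ✓
d: □p is F. ✓
e: □p is T. ✗
f: □p is T. ✗
That's 3 of 6 worlds, so 3/6 = 1/2.

1/2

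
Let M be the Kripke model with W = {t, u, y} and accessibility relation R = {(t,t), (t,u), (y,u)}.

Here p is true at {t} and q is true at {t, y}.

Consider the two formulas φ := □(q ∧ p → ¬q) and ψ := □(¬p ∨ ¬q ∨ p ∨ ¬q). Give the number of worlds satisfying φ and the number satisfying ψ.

2 and 3

For □(q ∧ p → ¬q):
t: successors {t, u}; q ∧ p → ¬q there: t:F, u:T. ✗
u: no successors, so □(q ∧ p → ¬q) holds vacuously. ✓
y: successors {u}; q ∧ p → ¬q there: u:T. ✓
— 2 worlds.
For □(¬p ∨ ¬q ∨ p ∨ ¬q):
t: successors {t, u}; ¬p ∨ ¬q ∨ p ∨ ¬q there: t:T, u:T. ✓
u: no successors, so □(¬p ∨ ¬q ∨ p ∨ ¬q) holds vacuously. ✓
y: successors {u}; ¬p ∨ ¬q ∨ p ∨ ¬q there: u:T. ✓
— 3 worlds.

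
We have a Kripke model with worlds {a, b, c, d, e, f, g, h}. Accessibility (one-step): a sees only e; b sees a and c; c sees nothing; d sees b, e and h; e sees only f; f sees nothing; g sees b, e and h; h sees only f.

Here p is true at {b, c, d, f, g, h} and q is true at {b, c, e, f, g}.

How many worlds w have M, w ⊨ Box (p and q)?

a: successors {e}; p and q there: e:F. ✗
b: successors {a, c}; p and q there: a:F, c:T. ✗
c: no successors, so Box (p and q) holds vacuously. ✓
d: successors {b, e, h}; p and q there: b:T, e:F, h:F. ✗
e: successors {f}; p and q there: f:T. ✓
f: no successors, so Box (p and q) holds vacuously. ✓
g: successors {b, e, h}; p and q there: b:T, e:F, h:F. ✗
h: successors {f}; p and q there: f:T. ✓
Satisfying worlds: {c, e, f, h}.

4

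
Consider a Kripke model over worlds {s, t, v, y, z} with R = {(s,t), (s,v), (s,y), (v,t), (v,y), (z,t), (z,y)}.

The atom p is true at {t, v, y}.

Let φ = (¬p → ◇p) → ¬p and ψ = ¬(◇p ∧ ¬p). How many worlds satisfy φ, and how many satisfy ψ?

For (¬p → ◇p) → ¬p:
s: ¬p → ◇p is T, ¬p is T. ✓
t: ¬p → ◇p is T, ¬p is F. ✗
v: ¬p → ◇p is T, ¬p is F. ✗
y: ¬p → ◇p is T, ¬p is F. ✗
z: ¬p → ◇p is T, ¬p is T. ✓
— 2 worlds.
For ¬(◇p ∧ ¬p):
s: ◇p ∧ ¬p is T. ✗
t: ◇p ∧ ¬p is F. ✓
v: ◇p ∧ ¬p is F. ✓
y: ◇p ∧ ¬p is F. ✓
z: ◇p ∧ ¬p is T. ✗
— 3 worlds.

2 and 3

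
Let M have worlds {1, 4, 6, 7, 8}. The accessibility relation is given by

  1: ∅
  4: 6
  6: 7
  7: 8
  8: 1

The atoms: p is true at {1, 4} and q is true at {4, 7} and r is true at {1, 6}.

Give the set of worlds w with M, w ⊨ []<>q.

{1, 4}

1: no successors, so []<>q holds vacuously. ✓
4: successors {6}; <>q there: 6:T. ✓
6: successors {7}; <>q there: 7:F. ✗
7: successors {8}; <>q there: 8:F. ✗
8: successors {1}; <>q there: 1:F. ✗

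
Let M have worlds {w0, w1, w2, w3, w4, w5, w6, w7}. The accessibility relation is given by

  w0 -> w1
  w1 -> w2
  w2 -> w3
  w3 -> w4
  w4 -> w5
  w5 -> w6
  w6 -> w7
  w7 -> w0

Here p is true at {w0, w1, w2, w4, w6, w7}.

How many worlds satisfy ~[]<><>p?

2

w0: []<><>p is F. ✓
w1: []<><>p is T. ✗
w2: []<><>p is F. ✓
w3: []<><>p is T. ✗
w4: []<><>p is T. ✗
w5: []<><>p is T. ✗
w6: []<><>p is T. ✗
w7: []<><>p is T. ✗
Satisfying worlds: {w0, w2}.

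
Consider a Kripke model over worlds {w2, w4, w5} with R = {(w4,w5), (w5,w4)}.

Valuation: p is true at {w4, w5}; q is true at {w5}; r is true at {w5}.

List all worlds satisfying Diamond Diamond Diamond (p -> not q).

{w5}

w2: no successors, so Diamond Diamond Diamond (p -> not q) fails. ✗
w4: successors {w5}; Diamond Diamond (p -> not q) there: w5:F. ✗
w5: successors {w4}; Diamond Diamond (p -> not q) there: w4:T. ✓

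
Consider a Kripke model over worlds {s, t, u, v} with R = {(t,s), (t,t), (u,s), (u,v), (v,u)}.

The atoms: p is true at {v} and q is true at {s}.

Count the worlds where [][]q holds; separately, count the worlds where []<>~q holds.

1 and 2

For [][]q:
s: no successors, so [][]q holds vacuously. ✓
t: successors {s, t}; []q there: s:T, t:F. ✗
u: successors {s, v}; []q there: s:T, v:F. ✗
v: successors {u}; []q there: u:F. ✗
— 1 world.
For []<>~q:
s: no successors, so []<>~q holds vacuously. ✓
t: successors {s, t}; <>~q there: s:F, t:T. ✗
u: successors {s, v}; <>~q there: s:F, v:T. ✗
v: successors {u}; <>~q there: u:T. ✓
— 2 worlds.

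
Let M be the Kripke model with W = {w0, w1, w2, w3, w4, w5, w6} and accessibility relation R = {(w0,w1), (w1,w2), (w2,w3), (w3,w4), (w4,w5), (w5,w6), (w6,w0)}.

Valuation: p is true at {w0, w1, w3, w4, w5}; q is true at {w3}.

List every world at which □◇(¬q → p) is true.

w0: successors {w1}; ◇(¬q → p) there: w1:F. ✗
w1: successors {w2}; ◇(¬q → p) there: w2:T. ✓
w2: successors {w3}; ◇(¬q → p) there: w3:T. ✓
w3: successors {w4}; ◇(¬q → p) there: w4:T. ✓
w4: successors {w5}; ◇(¬q → p) there: w5:F. ✗
w5: successors {w6}; ◇(¬q → p) there: w6:T. ✓
w6: successors {w0}; ◇(¬q → p) there: w0:T. ✓

{w1, w2, w3, w5, w6}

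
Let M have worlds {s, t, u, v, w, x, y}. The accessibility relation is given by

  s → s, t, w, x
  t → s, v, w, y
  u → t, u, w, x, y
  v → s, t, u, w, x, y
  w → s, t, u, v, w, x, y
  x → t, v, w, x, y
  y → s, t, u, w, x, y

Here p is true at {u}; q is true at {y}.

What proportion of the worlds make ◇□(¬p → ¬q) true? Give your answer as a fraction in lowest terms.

5/7

s: successors {s, t, w, x}; □(¬p → ¬q) there: s:T, t:F, w:F, x:F. ✓
t: successors {s, v, w, y}; □(¬p → ¬q) there: s:T, v:F, w:F, y:F. ✓
u: successors {t, u, w, x, y}; □(¬p → ¬q) there: t:F, u:F, w:F, x:F, y:F. ✗
v: successors {s, t, u, w, x, y}; □(¬p → ¬q) there: s:T, t:F, u:F, w:F, x:F, y:F. ✓
w: successors {s, t, u, v, w, x, y}; □(¬p → ¬q) there: s:T, t:F, u:F, v:F, w:F, x:F, y:F. ✓
x: successors {t, v, w, x, y}; □(¬p → ¬q) there: t:F, v:F, w:F, x:F, y:F. ✗
y: successors {s, t, u, w, x, y}; □(¬p → ¬q) there: s:T, t:F, u:F, w:F, x:F, y:F. ✓
That's 5 of 7 worlds, so 5/7.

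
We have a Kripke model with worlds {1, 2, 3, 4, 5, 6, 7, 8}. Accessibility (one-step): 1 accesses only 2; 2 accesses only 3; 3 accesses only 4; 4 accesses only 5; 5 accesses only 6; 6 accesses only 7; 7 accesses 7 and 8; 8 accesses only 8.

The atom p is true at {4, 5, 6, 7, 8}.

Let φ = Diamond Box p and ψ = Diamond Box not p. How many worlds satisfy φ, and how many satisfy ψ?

For Diamond Box p:
1: successors {2}; Box p there: 2:F. ✗
2: successors {3}; Box p there: 3:T. ✓
3: successors {4}; Box p there: 4:T. ✓
4: successors {5}; Box p there: 5:T. ✓
5: successors {6}; Box p there: 6:T. ✓
6: successors {7}; Box p there: 7:T. ✓
7: successors {7, 8}; Box p there: 7:T, 8:T. ✓
8: successors {8}; Box p there: 8:T. ✓
— 7 worlds.
For Diamond Box not p:
1: successors {2}; Box not p there: 2:T. ✓
2: successors {3}; Box not p there: 3:F. ✗
3: successors {4}; Box not p there: 4:F. ✗
4: successors {5}; Box not p there: 5:F. ✗
5: successors {6}; Box not p there: 6:F. ✗
6: successors {7}; Box not p there: 7:F. ✗
7: successors {7, 8}; Box not p there: 7:F, 8:F. ✗
8: successors {8}; Box not p there: 8:F. ✗
— 1 world.

7 and 1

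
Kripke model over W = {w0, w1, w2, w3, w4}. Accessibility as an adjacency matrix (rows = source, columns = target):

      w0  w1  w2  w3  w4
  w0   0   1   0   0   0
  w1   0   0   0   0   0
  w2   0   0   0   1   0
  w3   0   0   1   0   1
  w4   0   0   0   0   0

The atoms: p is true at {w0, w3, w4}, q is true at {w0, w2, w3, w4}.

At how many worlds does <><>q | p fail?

1

w0: <><>q is F, p is T. ✓
w1: <><>q is F, p is F. ✗
w2: <><>q is T, p is F. ✓
w3: <><>q is T, p is T. ✓
w4: <><>q is F, p is T. ✓
Satisfying worlds: {w0, w2, w3, w4}.
So <><>q | p fails at the other 1 world.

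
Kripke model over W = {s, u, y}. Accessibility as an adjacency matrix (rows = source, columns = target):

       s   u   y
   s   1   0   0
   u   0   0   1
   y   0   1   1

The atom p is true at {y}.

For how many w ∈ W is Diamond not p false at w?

s: successors {s}; not p there: s:T. ✓
u: successors {y}; not p there: y:F. ✗
y: successors {u, y}; not p there: u:T, y:F. ✓
Satisfying worlds: {s, y}.
So Diamond not p fails at the other 1 world.

1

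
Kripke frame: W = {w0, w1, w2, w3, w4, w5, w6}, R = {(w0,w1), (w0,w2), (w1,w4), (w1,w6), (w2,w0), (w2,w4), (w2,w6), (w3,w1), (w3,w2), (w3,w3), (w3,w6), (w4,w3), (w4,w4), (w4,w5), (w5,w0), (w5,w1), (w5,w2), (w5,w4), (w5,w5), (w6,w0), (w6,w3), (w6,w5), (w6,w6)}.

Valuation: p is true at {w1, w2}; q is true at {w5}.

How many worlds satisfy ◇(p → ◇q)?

w0: successors {w1, w2}; p → ◇q there: w1:F, w2:F. ✗
w1: successors {w4, w6}; p → ◇q there: w4:T, w6:T. ✓
w2: successors {w0, w4, w6}; p → ◇q there: w0:T, w4:T, w6:T. ✓
w3: successors {w1, w2, w3, w6}; p → ◇q there: w1:F, w2:F, w3:T, w6:T. ✓
w4: successors {w3, w4, w5}; p → ◇q there: w3:T, w4:T, w5:T. ✓
w5: successors {w0, w1, w2, w4, w5}; p → ◇q there: w0:T, w1:F, w2:F, w4:T, w5:T. ✓
w6: successors {w0, w3, w5, w6}; p → ◇q there: w0:T, w3:T, w5:T, w6:T. ✓
Satisfying worlds: {w1, w2, w3, w4, w5, w6}.

6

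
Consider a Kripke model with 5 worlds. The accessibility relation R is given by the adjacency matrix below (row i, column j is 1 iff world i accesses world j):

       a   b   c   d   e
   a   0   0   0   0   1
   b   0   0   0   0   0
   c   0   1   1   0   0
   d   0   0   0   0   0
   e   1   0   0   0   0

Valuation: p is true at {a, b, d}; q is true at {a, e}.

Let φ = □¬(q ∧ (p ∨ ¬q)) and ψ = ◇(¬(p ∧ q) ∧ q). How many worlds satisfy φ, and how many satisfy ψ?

For □¬(q ∧ (p ∨ ¬q)):
a: successors {e}; ¬(q ∧ (p ∨ ¬q)) there: e:T. ✓
b: no successors, so □¬(q ∧ (p ∨ ¬q)) holds vacuously. ✓
c: successors {b, c}; ¬(q ∧ (p ∨ ¬q)) there: b:T, c:T. ✓
d: no successors, so □¬(q ∧ (p ∨ ¬q)) holds vacuously. ✓
e: successors {a}; ¬(q ∧ (p ∨ ¬q)) there: a:F. ✗
— 4 worlds.
For ◇(¬(p ∧ q) ∧ q):
a: successors {e}; ¬(p ∧ q) ∧ q there: e:T. ✓
b: no successors, so ◇(¬(p ∧ q) ∧ q) fails. ✗
c: successors {b, c}; ¬(p ∧ q) ∧ q there: b:F, c:F. ✗
d: no successors, so ◇(¬(p ∧ q) ∧ q) fails. ✗
e: successors {a}; ¬(p ∧ q) ∧ q there: a:F. ✗
— 1 world.

4 and 1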